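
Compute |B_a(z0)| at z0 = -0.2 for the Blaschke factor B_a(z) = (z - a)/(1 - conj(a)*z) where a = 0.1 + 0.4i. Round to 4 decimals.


Step 1: Numerator z0 - a = -0.2 - (0.1 + 0.4i) = -0.3 - 0.4i
Step 2: Denominator 1 - conj(a)*z0 = 1 - (0.1 - 0.4i)*(-0.2) = 1.02 - 0.08i
Step 3: |z0 - a|^2 = (-0.3)^2 + (-0.4)^2 = 0.25; |1 - conj(a)*z0|^2 = 1.02^2 + (-0.08)^2 = 1.0468
Step 4: |B_a(-0.2)| = sqrt(0.25 / 1.0468) = sqrt(0.238823)
Step 5: = 0.4887

0.4887


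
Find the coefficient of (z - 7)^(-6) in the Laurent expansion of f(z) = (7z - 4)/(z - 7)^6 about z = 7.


Step 1: Write the numerator in powers of (z - 7): 7z - 4 = 7(z - 7) + (7*7 - 4) = 7(z - 7) + 45
Step 2: Divide by (z - 7)^6: f(z) = 45(z - 7)^(-6) + 7(z - 7)^(-5)
Step 3: This finite sum is the Laurent series of f about z = 7.
Step 4: Coefficient of (z - 7)^(-6) = 7*7 - 4 = 45

45


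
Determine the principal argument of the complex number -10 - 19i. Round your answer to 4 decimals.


Step 1: z = -10 - 19i
Step 2: arg(z) = atan2(-19, -10)
Step 3: arg(z) = -2.0553

-2.0553


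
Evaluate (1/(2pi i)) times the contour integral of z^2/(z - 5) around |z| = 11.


Step 1: f(z) = z^2, a = 5 is inside |z| = 11
Step 2: By Cauchy integral formula: (1/(2pi*i)) * integral = f(a)
Step 3: f(5) = 5^2 = 25

25


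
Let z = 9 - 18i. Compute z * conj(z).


Step 1: conj(z) = 9 + 18i
Step 2: z * conj(z) = 9^2 + (-18)^2
Step 3: = 81 + 324 = 405

405


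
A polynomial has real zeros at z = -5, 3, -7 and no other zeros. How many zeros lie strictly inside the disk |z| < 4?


Step 1: Check each root:
  z = -5: |-5| = 5 >= 4
  z = 3: |3| = 3 < 4
  z = -7: |-7| = 7 >= 4
Step 2: Count = 1

1


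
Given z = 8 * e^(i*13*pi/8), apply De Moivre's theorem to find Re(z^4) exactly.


Step 1: By De Moivre's theorem, z^4 = 8^4 * e^(i*4*13*pi/8) = 4096 * (cos(13*pi/2) + i*sin(13*pi/2))
Step 2: |z|^4 = 8^4 = 4096
Step 3: Reduce the angle mod 2*pi: 13*pi/2 - 6*pi = pi/2
Step 4: cos(pi/2) = 0
Step 5: Re(z^4) = 4096 * 0 = 0

0


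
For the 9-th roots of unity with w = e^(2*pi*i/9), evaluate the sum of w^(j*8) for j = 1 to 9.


Step 1: The sum sum_{j=1}^{n} w^(k*j) equals n if n | k, else 0.
Step 2: Here n = 9, k = 8
Step 3: Does n divide k? 9 | 8 -> False
Step 4: Sum = 0

0


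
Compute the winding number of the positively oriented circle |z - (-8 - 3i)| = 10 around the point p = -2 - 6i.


Step 1: Center c = (-8, -3), radius = 10
Step 2: |p - c|^2 = 6^2 + (-3)^2 = 45
Step 3: r^2 = 100
Step 4: |p-c| < r so winding number = 1

1


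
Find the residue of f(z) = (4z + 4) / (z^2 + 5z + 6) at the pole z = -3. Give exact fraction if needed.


Step 1: Q(z) = z^2 + 5z + 6 = (z + 3)(z + 2)
Step 2: Q'(z) = 2z + 5
Step 3: Q'(-3) = -1, P(-3) = -8
Step 4: Res = P(-3)/Q'(-3) = -8/(-1) = 8

8


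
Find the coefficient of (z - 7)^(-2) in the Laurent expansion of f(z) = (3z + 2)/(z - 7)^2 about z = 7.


Step 1: Write the numerator in powers of (z - 7): 3z + 2 = 3(z - 7) + (3*7 + 2) = 3(z - 7) + 23
Step 2: Divide by (z - 7)^2: f(z) = 23(z - 7)^(-2) + 3(z - 7)^(-1)
Step 3: This finite sum is the Laurent series of f about z = 7.
Step 4: Coefficient of (z - 7)^(-2) = 3*7 + 2 = 23

23


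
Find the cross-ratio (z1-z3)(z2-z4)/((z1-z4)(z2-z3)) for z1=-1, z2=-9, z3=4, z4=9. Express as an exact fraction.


Step 1: (z1-z3)(z2-z4) = (-5) * (-18) = 90
Step 2: (z1-z4)(z2-z3) = (-10) * (-13) = 130
Step 3: Cross-ratio = 90/130 = 9/13

9/13


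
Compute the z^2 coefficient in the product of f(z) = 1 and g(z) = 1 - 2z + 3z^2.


Step 1: z^2 term in f*g comes from: (1)*(3z^2) + (0)*(-2z) + (0)*(1)
Step 2: = 3 + 0 + 0
Step 3: = 3

3


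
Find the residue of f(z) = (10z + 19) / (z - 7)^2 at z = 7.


Step 1: Pole of order 2 at z = 7
Step 2: Res = lim d/dz [(z - 7)^2 * f(z)] as z -> 7
Step 3: (z - 7)^2 * f(z) = 10z + 19
Step 4: d/dz[10z + 19] = 10

10


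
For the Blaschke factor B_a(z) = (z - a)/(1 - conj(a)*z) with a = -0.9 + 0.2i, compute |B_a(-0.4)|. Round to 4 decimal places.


Step 1: Numerator z0 - a = -0.4 - (-0.9 + 0.2i) = 0.5 - 0.2i
Step 2: Denominator 1 - conj(a)*z0 = 1 - (-0.9 - 0.2i)*(-0.4) = 0.64 - 0.08i
Step 3: |z0 - a|^2 = 0.5^2 + (-0.2)^2 = 0.29; |1 - conj(a)*z0|^2 = 0.64^2 + (-0.08)^2 = 0.416
Step 4: |B_a(-0.4)| = sqrt(0.29 / 0.416) = sqrt(0.697115)
Step 5: = 0.8349

0.8349


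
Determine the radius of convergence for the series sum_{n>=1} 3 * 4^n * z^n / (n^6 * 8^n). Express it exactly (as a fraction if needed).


Step 1: General term a_n = 3 * 4^n / (n^6 * 8^n)
Step 2: By the root test, |a_n|^(1/n) = 3^(1/n) * 4 / (n^(6/n) * 8) -> 4/8 as n -> infinity (since 3^(1/n) -> 1 and n^(6/n) -> 1)
Step 3: R = 1/lim|a_n|^(1/n) = 8/4 = 2

2


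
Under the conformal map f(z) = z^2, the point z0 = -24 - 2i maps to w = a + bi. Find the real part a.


Step 1: z0 = -24 - 2i
Step 2: z0^2 = (-24)^2 - (-2)^2 + 96i
Step 3: real part = 576 - 4 = 572

572


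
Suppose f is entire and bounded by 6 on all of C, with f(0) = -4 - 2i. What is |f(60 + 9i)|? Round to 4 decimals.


Step 1: By Liouville's theorem, a bounded entire function is constant.
Step 2: f(z) = f(0) = -4 - 2i for all z.
Step 3: |f(w)| = |-4 - 2i| = sqrt(16 + 4)
Step 4: = 4.4721

4.4721


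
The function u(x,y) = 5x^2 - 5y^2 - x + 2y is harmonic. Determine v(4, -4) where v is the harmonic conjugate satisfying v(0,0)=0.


Step 1: v_x = -u_y = 10y - 2
Step 2: v_y = u_x = 10x - 1
Step 3: v = 10xy - 2x - y + C
Step 4: v(0,0) = 0 => C = 0
Step 5: v(4, -4) = -164

-164


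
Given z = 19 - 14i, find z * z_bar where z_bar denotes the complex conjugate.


Step 1: conj(z) = 19 + 14i
Step 2: z * conj(z) = 19^2 + (-14)^2
Step 3: = 361 + 196 = 557

557


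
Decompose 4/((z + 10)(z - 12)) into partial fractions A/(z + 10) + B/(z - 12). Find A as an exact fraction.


Step 1: Multiply both sides by (z + 10) and set z = -10
Step 2: A = 4 / (-10 - 12)
Step 3: A = 4 / (-22)
Step 4: A = -2/11

-2/11


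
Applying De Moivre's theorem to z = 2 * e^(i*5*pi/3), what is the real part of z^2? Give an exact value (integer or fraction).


Step 1: By De Moivre's theorem, z^2 = 2^2 * e^(i*2*5*pi/3) = 4 * (cos(10*pi/3) + i*sin(10*pi/3))
Step 2: |z|^2 = 2^2 = 4
Step 3: Reduce the angle mod 2*pi: 10*pi/3 - 2*pi = 4*pi/3
Step 4: cos(4*pi/3) = -1/2
Step 5: Re(z^2) = 4 * (-1/2) = -2

-2


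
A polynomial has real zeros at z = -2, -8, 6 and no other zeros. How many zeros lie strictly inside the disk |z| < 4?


Step 1: Check each root:
  z = -2: |-2| = 2 < 4
  z = -8: |-8| = 8 >= 4
  z = 6: |6| = 6 >= 4
Step 2: Count = 1

1


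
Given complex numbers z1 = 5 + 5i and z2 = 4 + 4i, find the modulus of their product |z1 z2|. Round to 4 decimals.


Step 1: |z1| = sqrt(5^2 + 5^2) = sqrt(50)
Step 2: |z2| = sqrt(4^2 + 4^2) = sqrt(32)
Step 3: |z1*z2| = |z1|*|z2| = sqrt(50) * sqrt(32) = sqrt(50 * 32) = sqrt(1600)
Step 4: = 40.0

40.0


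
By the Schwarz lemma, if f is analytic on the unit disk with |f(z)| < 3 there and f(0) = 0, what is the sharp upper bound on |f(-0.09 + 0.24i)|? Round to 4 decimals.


Step 1: g = f/3 maps D -> D with g(0) = 0, so by the Schwarz lemma |g(z)| <= |z|, i.e. |f(z)| <= 3|z|; this is sharp (f(z) = 3z).
Step 2: |z0|^2 = (-0.09)^2 + 0.24^2 = 0.0657
Step 3: |z0| = sqrt(0.0657) = 0.25632
Step 4: Best bound = 3 * |z0| = 3 * 0.25632 = 0.769

0.769


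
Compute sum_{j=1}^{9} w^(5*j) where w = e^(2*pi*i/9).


Step 1: The sum sum_{j=1}^{n} w^(k*j) equals n if n | k, else 0.
Step 2: Here n = 9, k = 5
Step 3: Does n divide k? 9 | 5 -> False
Step 4: Sum = 0

0


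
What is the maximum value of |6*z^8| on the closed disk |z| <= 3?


Step 1: On |z| = 3, |f(z)| = 6 * |z|^8 = 6 * 3^8
Step 2: By maximum modulus principle, maximum is on boundary.
Step 3: Maximum = 6 * 6561 = 39366

39366


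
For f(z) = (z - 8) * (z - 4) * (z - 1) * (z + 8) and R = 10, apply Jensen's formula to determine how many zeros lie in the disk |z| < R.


Jensen's formula: (1/2pi)*integral log|f(Re^it)|dt = log|f(0)| + sum_{|a_k|<R} log(R/|a_k|)
Step 1: f(0) = (-8) * (-4) * (-1) * 8 = -256
Step 2: log|f(0)| = log|8| + log|4| + log|1| + log|-8| = 5.5452
Step 3: Zeros inside |z| < 10: 8, 4, 1, -8
Step 4: Jensen sum = log(10/8) + log(10/4) + log(10/1) + log(10/8) = 3.6652
Step 5: n(R) = number of terms in the Jensen sum = count of zeros inside |z| < 10 = 4

4


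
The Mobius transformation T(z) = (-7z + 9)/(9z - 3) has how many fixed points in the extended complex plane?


Step 1: Fixed points satisfy T(z) = z
Step 2: 9z^2 + 4z - 9 = 0
Step 3: Discriminant = 4^2 - 4*9*(-9) = 340
Step 4: Number of fixed points = 2

2


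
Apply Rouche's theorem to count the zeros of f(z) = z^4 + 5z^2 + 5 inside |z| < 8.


Step 1: On |z| = 8 the three terms have sizes |z^4| = 8^4 = 4096, |5z^2| = 5*8^2 = 320, |5| = 5
Step 2: The dominant term is g(z) = z^4; let h(z) = 5z^2 + 5 so f = g + h
Step 3: On |z| = 8: |g| = 4096 and |h| <= 320 + 5 = 325
Step 4: Since 4096 > 325, |h| < |g| on |z| = 8, so by Rouche f has the same number of zeros as g inside |z| < 8
Step 5: g(z) = z^4 has 4 zeros (all at the origin) inside |z| < 8. Answer = 4

4


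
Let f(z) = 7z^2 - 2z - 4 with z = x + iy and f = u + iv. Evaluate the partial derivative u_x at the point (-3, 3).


Step 1: f(z) = 7(x+iy)^2 - 2(x+iy) - 4
Step 2: u = 7(x^2 - y^2) - 2x - 4
Step 3: u_x = 14x - 2
Step 4: At (-3, 3): u_x = -42 - 2 = -44

-44


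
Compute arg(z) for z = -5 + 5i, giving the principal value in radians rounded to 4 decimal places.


Step 1: z = -5 + 5i
Step 2: arg(z) = atan2(5, -5)
Step 3: arg(z) = 2.3562

2.3562


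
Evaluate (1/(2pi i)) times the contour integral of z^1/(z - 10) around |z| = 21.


Step 1: f(z) = z^1, a = 10 is inside |z| = 21
Step 2: By Cauchy integral formula: (1/(2pi*i)) * integral = f(a)
Step 3: f(10) = 10^1 = 10

10


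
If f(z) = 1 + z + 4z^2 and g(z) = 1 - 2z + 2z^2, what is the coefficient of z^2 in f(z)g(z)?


Step 1: z^2 term in f*g comes from: (1)*(2z^2) + (z)*(-2z) + (4z^2)*(1)
Step 2: = 2 - 2 + 4
Step 3: = 4

4


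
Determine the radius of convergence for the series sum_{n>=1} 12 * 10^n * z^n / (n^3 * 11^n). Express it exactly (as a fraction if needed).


Step 1: General term a_n = 12 * 10^n / (n^3 * 11^n)
Step 2: By the root test, |a_n|^(1/n) = 12^(1/n) * 10 / (n^(3/n) * 11) -> 10/11 as n -> infinity (since 12^(1/n) -> 1 and n^(3/n) -> 1)
Step 3: R = 1/lim|a_n|^(1/n) = 11/10

11/10


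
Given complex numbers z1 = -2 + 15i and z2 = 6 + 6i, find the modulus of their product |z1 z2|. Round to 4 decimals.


Step 1: |z1| = sqrt((-2)^2 + 15^2) = sqrt(229)
Step 2: |z2| = sqrt(6^2 + 6^2) = sqrt(72)
Step 3: |z1*z2| = |z1|*|z2| = sqrt(229) * sqrt(72) = sqrt(229 * 72) = sqrt(16488)
Step 4: = 128.4056

128.4056


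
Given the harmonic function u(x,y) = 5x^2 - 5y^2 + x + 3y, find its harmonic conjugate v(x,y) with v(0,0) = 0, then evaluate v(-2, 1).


Step 1: v_x = -u_y = 10y - 3
Step 2: v_y = u_x = 10x + 1
Step 3: v = 10xy - 3x + y + C
Step 4: v(0,0) = 0 => C = 0
Step 5: v(-2, 1) = -13

-13


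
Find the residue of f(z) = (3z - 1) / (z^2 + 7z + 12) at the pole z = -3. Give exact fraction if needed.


Step 1: Q(z) = z^2 + 7z + 12 = (z + 3)(z + 4)
Step 2: Q'(z) = 2z + 7
Step 3: Q'(-3) = 1, P(-3) = -10
Step 4: Res = P(-3)/Q'(-3) = -10/1 = -10

-10


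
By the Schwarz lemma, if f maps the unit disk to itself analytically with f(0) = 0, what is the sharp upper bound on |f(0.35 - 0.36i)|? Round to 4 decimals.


Step 1: Schwarz lemma: if f: D -> D is analytic with f(0) = 0, then |f(z)| <= |z| for all z in D, and this is sharp (f(z) = z).
Step 2: |z0|^2 = 0.35^2 + (-0.36)^2 = 0.2521
Step 3: |z0| = sqrt(0.2521) = 0.502096
Step 4: Best bound = |z0| = 0.5021

0.5021


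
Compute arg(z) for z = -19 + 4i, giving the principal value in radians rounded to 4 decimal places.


Step 1: z = -19 + 4i
Step 2: arg(z) = atan2(4, -19)
Step 3: arg(z) = 2.9341

2.9341


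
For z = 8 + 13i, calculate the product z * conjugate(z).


Step 1: conj(z) = 8 - 13i
Step 2: z * conj(z) = 8^2 + 13^2
Step 3: = 64 + 169 = 233

233


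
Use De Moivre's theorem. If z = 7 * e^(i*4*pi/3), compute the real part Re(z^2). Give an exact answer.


Step 1: By De Moivre's theorem, z^2 = 7^2 * e^(i*2*4*pi/3) = 49 * (cos(8*pi/3) + i*sin(8*pi/3))
Step 2: |z|^2 = 7^2 = 49
Step 3: Reduce the angle mod 2*pi: 8*pi/3 - 2*pi = 2*pi/3
Step 4: cos(2*pi/3) = -1/2
Step 5: Re(z^2) = 49 * (-1/2) = -49/2

-49/2


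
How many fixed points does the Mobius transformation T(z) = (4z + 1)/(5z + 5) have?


Step 1: Fixed points satisfy T(z) = z
Step 2: 5z^2 + z - 1 = 0
Step 3: Discriminant = 1^2 - 4*5*(-1) = 21
Step 4: Number of fixed points = 2

2


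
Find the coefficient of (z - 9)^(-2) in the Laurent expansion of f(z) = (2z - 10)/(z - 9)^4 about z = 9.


Step 1: Write the numerator in powers of (z - 9): 2z - 10 = 2(z - 9) + (2*9 - 10) = 2(z - 9) + 8
Step 2: Divide by (z - 9)^4: f(z) = 8(z - 9)^(-4) + 2(z - 9)^(-3)
Step 3: This finite sum is the Laurent series of f about z = 9.
Step 4: Only the powers -4 and -3 appear, so the coefficient of (z - 9)^(-2) = 0

0


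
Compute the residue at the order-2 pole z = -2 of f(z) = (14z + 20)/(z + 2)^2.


Step 1: Pole of order 2 at z = -2
Step 2: Res = lim d/dz [(z + 2)^2 * f(z)] as z -> -2
Step 3: (z + 2)^2 * f(z) = 14z + 20
Step 4: d/dz[14z + 20] = 14

14


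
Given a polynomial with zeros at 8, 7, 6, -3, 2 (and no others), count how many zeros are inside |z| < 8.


Step 1: Check each root:
  z = 8: |8| = 8 >= 8
  z = 7: |7| = 7 < 8
  z = 6: |6| = 6 < 8
  z = -3: |-3| = 3 < 8
  z = 2: |2| = 2 < 8
Step 2: Count = 4

4


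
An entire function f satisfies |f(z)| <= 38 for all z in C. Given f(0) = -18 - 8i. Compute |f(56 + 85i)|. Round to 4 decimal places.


Step 1: By Liouville's theorem, a bounded entire function is constant.
Step 2: f(z) = f(0) = -18 - 8i for all z.
Step 3: |f(w)| = |-18 - 8i| = sqrt(324 + 64)
Step 4: = 19.6977

19.6977


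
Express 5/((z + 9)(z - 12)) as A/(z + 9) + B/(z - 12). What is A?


Step 1: Multiply both sides by (z + 9) and set z = -9
Step 2: A = 5 / (-9 - 12)
Step 3: A = 5 / (-21)
Step 4: A = -5/21

-5/21


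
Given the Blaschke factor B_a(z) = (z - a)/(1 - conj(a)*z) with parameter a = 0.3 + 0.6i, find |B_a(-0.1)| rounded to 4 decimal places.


Step 1: Numerator z0 - a = -0.1 - (0.3 + 0.6i) = -0.4 - 0.6i
Step 2: Denominator 1 - conj(a)*z0 = 1 - (0.3 - 0.6i)*(-0.1) = 1.03 - 0.06i
Step 3: |z0 - a|^2 = (-0.4)^2 + (-0.6)^2 = 0.52; |1 - conj(a)*z0|^2 = 1.03^2 + (-0.06)^2 = 1.0645
Step 4: |B_a(-0.1)| = sqrt(0.52 / 1.0645) = sqrt(0.488492)
Step 5: = 0.6989

0.6989


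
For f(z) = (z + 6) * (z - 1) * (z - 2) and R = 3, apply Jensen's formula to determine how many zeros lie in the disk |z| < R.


Jensen's formula: (1/2pi)*integral log|f(Re^it)|dt = log|f(0)| + sum_{|a_k|<R} log(R/|a_k|)
Step 1: f(0) = 6 * (-1) * (-2) = 12
Step 2: log|f(0)| = log|-6| + log|1| + log|2| = 2.4849
Step 3: Zeros inside |z| < 3: 1, 2
Step 4: Jensen sum = log(3/1) + log(3/2) = 1.5041
Step 5: n(R) = number of terms in the Jensen sum = count of zeros inside |z| < 3 = 2

2


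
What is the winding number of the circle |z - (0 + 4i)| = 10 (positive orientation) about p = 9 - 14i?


Step 1: Center c = (0, 4), radius = 10
Step 2: |p - c|^2 = 9^2 + (-18)^2 = 405
Step 3: r^2 = 100
Step 4: |p-c| > r so winding number = 0

0


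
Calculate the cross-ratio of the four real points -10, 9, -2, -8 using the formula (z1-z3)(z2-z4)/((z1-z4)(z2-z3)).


Step 1: (z1-z3)(z2-z4) = (-8) * 17 = -136
Step 2: (z1-z4)(z2-z3) = (-2) * 11 = -22
Step 3: Cross-ratio = 136/22 = 68/11

68/11


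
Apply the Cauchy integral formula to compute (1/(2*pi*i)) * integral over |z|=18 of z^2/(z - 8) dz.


Step 1: f(z) = z^2, a = 8 is inside |z| = 18
Step 2: By Cauchy integral formula: (1/(2pi*i)) * integral = f(a)
Step 3: f(8) = 8^2 = 64

64


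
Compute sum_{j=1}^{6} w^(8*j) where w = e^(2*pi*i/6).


Step 1: The sum sum_{j=1}^{n} w^(k*j) equals n if n | k, else 0.
Step 2: Here n = 6, k = 8
Step 3: Does n divide k? 6 | 8 -> False
Step 4: Sum = 0

0


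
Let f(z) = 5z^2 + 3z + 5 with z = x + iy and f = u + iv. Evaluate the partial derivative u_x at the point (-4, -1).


Step 1: f(z) = 5(x+iy)^2 + 3(x+iy) + 5
Step 2: u = 5(x^2 - y^2) + 3x + 5
Step 3: u_x = 10x + 3
Step 4: At (-4, -1): u_x = -40 + 3 = -37

-37


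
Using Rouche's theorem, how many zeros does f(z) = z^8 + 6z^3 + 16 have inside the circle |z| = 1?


Step 1: On |z| = 1 the three terms have sizes |z^8| = 1^8 = 1, |6z^3| = 6*1^3 = 6, |16| = 16
Step 2: The dominant term is g(z) = 16; let h(z) = z^8 + 6z^3 so f = g + h
Step 3: On |z| = 1: |g| = 16 and |h| <= 1 + 6 = 7
Step 4: Since 16 > 7, |h| < |g| on |z| = 1, so by Rouche f has the same number of zeros as g inside |z| < 1
Step 5: g(z) = 16 is a nonzero constant with no zeros inside |z| < 1. Answer = 0

0


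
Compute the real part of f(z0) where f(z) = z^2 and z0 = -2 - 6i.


Step 1: z0 = -2 - 6i
Step 2: z0^2 = (-2)^2 - (-6)^2 + 24i
Step 3: real part = 4 - 36 = -32

-32


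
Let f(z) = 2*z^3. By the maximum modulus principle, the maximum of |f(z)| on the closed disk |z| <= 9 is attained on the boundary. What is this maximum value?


Step 1: On |z| = 9, |f(z)| = 2 * |z|^3 = 2 * 9^3
Step 2: By maximum modulus principle, maximum is on boundary.
Step 3: Maximum = 2 * 729 = 1458

1458


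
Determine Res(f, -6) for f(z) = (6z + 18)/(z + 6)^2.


Step 1: Pole of order 2 at z = -6
Step 2: Res = lim d/dz [(z + 6)^2 * f(z)] as z -> -6
Step 3: (z + 6)^2 * f(z) = 6z + 18
Step 4: d/dz[6z + 18] = 6

6


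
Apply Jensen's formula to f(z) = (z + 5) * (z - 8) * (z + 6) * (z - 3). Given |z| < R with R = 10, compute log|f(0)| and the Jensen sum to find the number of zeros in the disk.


Jensen's formula: (1/2pi)*integral log|f(Re^it)|dt = log|f(0)| + sum_{|a_k|<R} log(R/|a_k|)
Step 1: f(0) = 5 * (-8) * 6 * (-3) = 720
Step 2: log|f(0)| = log|-5| + log|8| + log|-6| + log|3| = 6.5793
Step 3: Zeros inside |z| < 10: -5, 8, -6, 3
Step 4: Jensen sum = log(10/5) + log(10/8) + log(10/6) + log(10/3) = 2.6311
Step 5: n(R) = number of terms in the Jensen sum = count of zeros inside |z| < 10 = 4

4


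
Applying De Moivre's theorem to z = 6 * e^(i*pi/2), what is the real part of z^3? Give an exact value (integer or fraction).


Step 1: By De Moivre's theorem, z^3 = 6^3 * e^(i*3*pi/2) = 216 * (cos(3*pi/2) + i*sin(3*pi/2))
Step 2: |z|^3 = 6^3 = 216
Step 3: The angle 3*pi/2 already lies in [0, 2*pi)
Step 4: cos(3*pi/2) = 0
Step 5: Re(z^3) = 216 * 0 = 0

0


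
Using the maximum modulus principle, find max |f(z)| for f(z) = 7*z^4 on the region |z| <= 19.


Step 1: On |z| = 19, |f(z)| = 7 * |z|^4 = 7 * 19^4
Step 2: By maximum modulus principle, maximum is on boundary.
Step 3: Maximum = 7 * 130321 = 912247

912247


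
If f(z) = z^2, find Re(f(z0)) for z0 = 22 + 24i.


Step 1: z0 = 22 + 24i
Step 2: z0^2 = 22^2 - 24^2 + 1056i
Step 3: real part = 484 - 576 = -92

-92


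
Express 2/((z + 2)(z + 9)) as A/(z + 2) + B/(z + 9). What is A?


Step 1: Multiply both sides by (z + 2) and set z = -2
Step 2: A = 2 / (-2 + 9)
Step 3: A = 2 / 7
Step 4: A = 2/7

2/7


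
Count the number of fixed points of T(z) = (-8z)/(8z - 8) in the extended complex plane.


Step 1: Fixed points satisfy T(z) = z
Step 2: 8z^2 = 0
Step 3: Discriminant = 0^2 - 4*8*0 = 0
Step 4: Number of fixed points = 1

1


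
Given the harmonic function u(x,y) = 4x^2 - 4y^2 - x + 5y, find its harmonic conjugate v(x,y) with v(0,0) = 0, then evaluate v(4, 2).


Step 1: v_x = -u_y = 8y - 5
Step 2: v_y = u_x = 8x - 1
Step 3: v = 8xy - 5x - y + C
Step 4: v(0,0) = 0 => C = 0
Step 5: v(4, 2) = 42

42


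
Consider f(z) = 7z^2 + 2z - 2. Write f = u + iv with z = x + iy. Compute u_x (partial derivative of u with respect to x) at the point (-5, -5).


Step 1: f(z) = 7(x+iy)^2 + 2(x+iy) - 2
Step 2: u = 7(x^2 - y^2) + 2x - 2
Step 3: u_x = 14x + 2
Step 4: At (-5, -5): u_x = -70 + 2 = -68

-68


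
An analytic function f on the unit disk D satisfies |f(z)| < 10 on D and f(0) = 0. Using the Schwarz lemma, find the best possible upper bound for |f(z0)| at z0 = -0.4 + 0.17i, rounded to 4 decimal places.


Step 1: g = f/10 maps D -> D with g(0) = 0, so by the Schwarz lemma |g(z)| <= |z|, i.e. |f(z)| <= 10|z|; this is sharp (f(z) = 10z).
Step 2: |z0|^2 = (-0.4)^2 + 0.17^2 = 0.1889
Step 3: |z0| = sqrt(0.1889) = 0.434626
Step 4: Best bound = 10 * |z0| = 10 * 0.434626 = 4.3463

4.3463


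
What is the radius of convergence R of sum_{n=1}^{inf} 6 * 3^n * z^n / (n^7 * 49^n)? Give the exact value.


Step 1: General term a_n = 6 * 3^n / (n^7 * 49^n)
Step 2: By the root test, |a_n|^(1/n) = 6^(1/n) * 3 / (n^(7/n) * 49) -> 3/49 as n -> infinity (since 6^(1/n) -> 1 and n^(7/n) -> 1)
Step 3: R = 1/lim|a_n|^(1/n) = 49/3

49/3


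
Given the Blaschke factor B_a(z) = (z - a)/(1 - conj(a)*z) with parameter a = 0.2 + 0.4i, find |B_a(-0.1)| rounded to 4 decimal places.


Step 1: Numerator z0 - a = -0.1 - (0.2 + 0.4i) = -0.3 - 0.4i
Step 2: Denominator 1 - conj(a)*z0 = 1 - (0.2 - 0.4i)*(-0.1) = 1.02 - 0.04i
Step 3: |z0 - a|^2 = (-0.3)^2 + (-0.4)^2 = 0.25; |1 - conj(a)*z0|^2 = 1.02^2 + (-0.04)^2 = 1.042
Step 4: |B_a(-0.1)| = sqrt(0.25 / 1.042) = sqrt(0.239923)
Step 5: = 0.4898

0.4898


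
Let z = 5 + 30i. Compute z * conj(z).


Step 1: conj(z) = 5 - 30i
Step 2: z * conj(z) = 5^2 + 30^2
Step 3: = 25 + 900 = 925

925


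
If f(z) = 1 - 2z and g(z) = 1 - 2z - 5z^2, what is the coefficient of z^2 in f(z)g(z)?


Step 1: z^2 term in f*g comes from: (1)*(-5z^2) + (-2z)*(-2z) + (0)*(1)
Step 2: = -5 + 4 + 0
Step 3: = -1

-1


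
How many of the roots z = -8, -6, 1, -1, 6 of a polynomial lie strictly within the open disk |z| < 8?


Step 1: Check each root:
  z = -8: |-8| = 8 >= 8
  z = -6: |-6| = 6 < 8
  z = 1: |1| = 1 < 8
  z = -1: |-1| = 1 < 8
  z = 6: |6| = 6 < 8
Step 2: Count = 4

4


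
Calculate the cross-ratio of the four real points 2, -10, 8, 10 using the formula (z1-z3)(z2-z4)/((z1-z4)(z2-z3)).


Step 1: (z1-z3)(z2-z4) = (-6) * (-20) = 120
Step 2: (z1-z4)(z2-z3) = (-8) * (-18) = 144
Step 3: Cross-ratio = 120/144 = 5/6

5/6


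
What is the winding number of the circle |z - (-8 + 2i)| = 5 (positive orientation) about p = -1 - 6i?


Step 1: Center c = (-8, 2), radius = 5
Step 2: |p - c|^2 = 7^2 + (-8)^2 = 113
Step 3: r^2 = 25
Step 4: |p-c| > r so winding number = 0

0


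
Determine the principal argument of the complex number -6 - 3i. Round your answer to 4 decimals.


Step 1: z = -6 - 3i
Step 2: arg(z) = atan2(-3, -6)
Step 3: arg(z) = -2.6779

-2.6779


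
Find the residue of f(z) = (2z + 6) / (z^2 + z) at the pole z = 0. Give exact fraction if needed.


Step 1: Q(z) = z^2 + z = (z)(z + 1)
Step 2: Q'(z) = 2z + 1
Step 3: Q'(0) = 1, P(0) = 6
Step 4: Res = P(0)/Q'(0) = 6/1 = 6

6


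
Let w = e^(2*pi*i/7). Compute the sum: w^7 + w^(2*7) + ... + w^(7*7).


Step 1: The sum sum_{j=1}^{n} w^(k*j) equals n if n | k, else 0.
Step 2: Here n = 7, k = 7
Step 3: Does n divide k? 7 | 7 -> True
Step 4: Sum = 7

7


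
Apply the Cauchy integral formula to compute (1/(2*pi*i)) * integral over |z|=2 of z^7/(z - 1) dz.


Step 1: f(z) = z^7, a = 1 is inside |z| = 2
Step 2: By Cauchy integral formula: (1/(2pi*i)) * integral = f(a)
Step 3: f(1) = 1^7 = 1

1


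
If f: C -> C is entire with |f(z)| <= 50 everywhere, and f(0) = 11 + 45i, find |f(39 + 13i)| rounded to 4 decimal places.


Step 1: By Liouville's theorem, a bounded entire function is constant.
Step 2: f(z) = f(0) = 11 + 45i for all z.
Step 3: |f(w)| = |11 + 45i| = sqrt(121 + 2025)
Step 4: = 46.3249

46.3249


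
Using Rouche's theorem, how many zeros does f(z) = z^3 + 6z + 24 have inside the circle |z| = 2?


Step 1: On |z| = 2 the three terms have sizes |z^3| = 2^3 = 8, |6z| = 6*2 = 12, |24| = 24
Step 2: The dominant term is g(z) = 24; let h(z) = z^3 + 6z so f = g + h
Step 3: On |z| = 2: |g| = 24 and |h| <= 8 + 12 = 20
Step 4: Since 24 > 20, |h| < |g| on |z| = 2, so by Rouche f has the same number of zeros as g inside |z| < 2
Step 5: g(z) = 24 is a nonzero constant with no zeros inside |z| < 2. Answer = 0

0


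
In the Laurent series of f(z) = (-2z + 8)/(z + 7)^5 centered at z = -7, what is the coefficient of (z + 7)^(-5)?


Step 1: Write the numerator in powers of (z + 7): -2z + 8 = -2(z + 7) + (-2*(-7) + 8) = -2(z + 7) + 22
Step 2: Divide by (z + 7)^5: f(z) = 22(z + 7)^(-5) - 2(z + 7)^(-4)
Step 3: This finite sum is the Laurent series of f about z = -7.
Step 4: Coefficient of (z + 7)^(-5) = -2*(-7) + 8 = 22

22


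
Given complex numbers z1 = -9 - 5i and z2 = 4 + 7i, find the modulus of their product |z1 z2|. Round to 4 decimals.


Step 1: |z1| = sqrt((-9)^2 + (-5)^2) = sqrt(106)
Step 2: |z2| = sqrt(4^2 + 7^2) = sqrt(65)
Step 3: |z1*z2| = |z1|*|z2| = sqrt(106) * sqrt(65) = sqrt(106 * 65) = sqrt(6890)
Step 4: = 83.006

83.006


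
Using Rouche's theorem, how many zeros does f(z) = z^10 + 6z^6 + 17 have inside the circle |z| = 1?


Step 1: On |z| = 1 the three terms have sizes |z^10| = 1^10 = 1, |6z^6| = 6*1^6 = 6, |17| = 17
Step 2: The dominant term is g(z) = 17; let h(z) = z^10 + 6z^6 so f = g + h
Step 3: On |z| = 1: |g| = 17 and |h| <= 1 + 6 = 7
Step 4: Since 17 > 7, |h| < |g| on |z| = 1, so by Rouche f has the same number of zeros as g inside |z| < 1
Step 5: g(z) = 17 is a nonzero constant with no zeros inside |z| < 1. Answer = 0

0


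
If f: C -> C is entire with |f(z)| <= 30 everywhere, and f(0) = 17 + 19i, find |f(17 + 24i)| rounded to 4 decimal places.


Step 1: By Liouville's theorem, a bounded entire function is constant.
Step 2: f(z) = f(0) = 17 + 19i for all z.
Step 3: |f(w)| = |17 + 19i| = sqrt(289 + 361)
Step 4: = 25.4951

25.4951


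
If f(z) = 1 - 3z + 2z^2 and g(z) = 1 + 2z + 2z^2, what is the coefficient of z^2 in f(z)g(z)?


Step 1: z^2 term in f*g comes from: (1)*(2z^2) + (-3z)*(2z) + (2z^2)*(1)
Step 2: = 2 - 6 + 2
Step 3: = -2

-2


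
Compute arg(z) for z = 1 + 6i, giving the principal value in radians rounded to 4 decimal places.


Step 1: z = 1 + 6i
Step 2: arg(z) = atan2(6, 1)
Step 3: arg(z) = 1.4056

1.4056


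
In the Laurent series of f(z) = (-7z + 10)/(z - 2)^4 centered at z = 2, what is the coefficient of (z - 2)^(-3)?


Step 1: Write the numerator in powers of (z - 2): -7z + 10 = -7(z - 2) + (-7*2 + 10) = -7(z - 2) - 4
Step 2: Divide by (z - 2)^4: f(z) = -4(z - 2)^(-4) - 7(z - 2)^(-3)
Step 3: This finite sum is the Laurent series of f about z = 2.
Step 4: Coefficient of (z - 2)^(-3) = coefficient of (z - 2) in the re-centred numerator = -7

-7


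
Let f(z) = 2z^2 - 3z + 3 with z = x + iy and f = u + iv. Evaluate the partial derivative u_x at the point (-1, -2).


Step 1: f(z) = 2(x+iy)^2 - 3(x+iy) + 3
Step 2: u = 2(x^2 - y^2) - 3x + 3
Step 3: u_x = 4x - 3
Step 4: At (-1, -2): u_x = -4 - 3 = -7

-7


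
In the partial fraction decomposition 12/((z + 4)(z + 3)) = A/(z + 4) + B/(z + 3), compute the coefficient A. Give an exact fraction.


Step 1: Multiply both sides by (z + 4) and set z = -4
Step 2: A = 12 / (-4 + 3)
Step 3: A = 12 / (-1)
Step 4: A = -12

-12


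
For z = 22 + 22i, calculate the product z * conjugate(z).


Step 1: conj(z) = 22 - 22i
Step 2: z * conj(z) = 22^2 + 22^2
Step 3: = 484 + 484 = 968

968


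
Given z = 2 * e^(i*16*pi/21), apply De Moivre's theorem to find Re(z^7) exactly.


Step 1: By De Moivre's theorem, z^7 = 2^7 * e^(i*7*16*pi/21) = 128 * (cos(16*pi/3) + i*sin(16*pi/3))
Step 2: |z|^7 = 2^7 = 128
Step 3: Reduce the angle mod 2*pi: 16*pi/3 - 4*pi = 4*pi/3
Step 4: cos(4*pi/3) = -1/2
Step 5: Re(z^7) = 128 * (-1/2) = -64

-64


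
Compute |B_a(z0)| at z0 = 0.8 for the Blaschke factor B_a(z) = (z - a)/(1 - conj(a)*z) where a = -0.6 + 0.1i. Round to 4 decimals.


Step 1: Numerator z0 - a = 0.8 - (-0.6 + 0.1i) = 1.4 - 0.1i
Step 2: Denominator 1 - conj(a)*z0 = 1 - (-0.6 - 0.1i)*0.8 = 1.48 + 0.08i
Step 3: |z0 - a|^2 = 1.4^2 + (-0.1)^2 = 1.97; |1 - conj(a)*z0|^2 = 1.48^2 + 0.08^2 = 2.1968
Step 4: |B_a(0.8)| = sqrt(1.97 / 2.1968) = sqrt(0.896759)
Step 5: = 0.947

0.947


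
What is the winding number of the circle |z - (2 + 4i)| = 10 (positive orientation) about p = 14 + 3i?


Step 1: Center c = (2, 4), radius = 10
Step 2: |p - c|^2 = 12^2 + (-1)^2 = 145
Step 3: r^2 = 100
Step 4: |p-c| > r so winding number = 0

0


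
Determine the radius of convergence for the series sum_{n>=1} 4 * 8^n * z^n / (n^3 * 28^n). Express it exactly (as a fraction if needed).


Step 1: General term a_n = 4 * 8^n / (n^3 * 28^n)
Step 2: By the root test, |a_n|^(1/n) = 4^(1/n) * 8 / (n^(3/n) * 28) -> 8/28 as n -> infinity (since 4^(1/n) -> 1 and n^(3/n) -> 1)
Step 3: R = 1/lim|a_n|^(1/n) = 28/8 = 7/2

7/2


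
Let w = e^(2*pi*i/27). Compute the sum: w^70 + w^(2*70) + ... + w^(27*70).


Step 1: The sum sum_{j=1}^{n} w^(k*j) equals n if n | k, else 0.
Step 2: Here n = 27, k = 70
Step 3: Does n divide k? 27 | 70 -> False
Step 4: Sum = 0

0


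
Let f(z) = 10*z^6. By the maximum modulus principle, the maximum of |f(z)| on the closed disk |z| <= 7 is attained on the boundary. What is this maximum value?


Step 1: On |z| = 7, |f(z)| = 10 * |z|^6 = 10 * 7^6
Step 2: By maximum modulus principle, maximum is on boundary.
Step 3: Maximum = 10 * 117649 = 1176490

1176490


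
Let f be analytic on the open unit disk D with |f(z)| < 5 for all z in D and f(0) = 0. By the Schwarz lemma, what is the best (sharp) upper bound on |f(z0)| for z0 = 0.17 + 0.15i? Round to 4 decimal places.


Step 1: g = f/5 maps D -> D with g(0) = 0, so by the Schwarz lemma |g(z)| <= |z|, i.e. |f(z)| <= 5|z|; this is sharp (f(z) = 5z).
Step 2: |z0|^2 = 0.17^2 + 0.15^2 = 0.0514
Step 3: |z0| = sqrt(0.0514) = 0.226716
Step 4: Best bound = 5 * |z0| = 5 * 0.226716 = 1.1336

1.1336


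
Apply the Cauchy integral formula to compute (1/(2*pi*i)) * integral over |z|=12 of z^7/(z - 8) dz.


Step 1: f(z) = z^7, a = 8 is inside |z| = 12
Step 2: By Cauchy integral formula: (1/(2pi*i)) * integral = f(a)
Step 3: f(8) = 8^7 = 2097152

2097152


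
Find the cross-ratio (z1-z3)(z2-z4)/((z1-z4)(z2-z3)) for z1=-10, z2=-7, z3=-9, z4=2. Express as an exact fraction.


Step 1: (z1-z3)(z2-z4) = (-1) * (-9) = 9
Step 2: (z1-z4)(z2-z3) = (-12) * 2 = -24
Step 3: Cross-ratio = -9/24 = -3/8

-3/8


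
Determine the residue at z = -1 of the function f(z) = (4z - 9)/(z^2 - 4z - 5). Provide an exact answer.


Step 1: Q(z) = z^2 - 4z - 5 = (z + 1)(z - 5)
Step 2: Q'(z) = 2z - 4
Step 3: Q'(-1) = -6, P(-1) = -13
Step 4: Res = P(-1)/Q'(-1) = -13/(-6) = 13/6

13/6


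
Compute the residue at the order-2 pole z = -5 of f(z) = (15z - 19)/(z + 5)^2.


Step 1: Pole of order 2 at z = -5
Step 2: Res = lim d/dz [(z + 5)^2 * f(z)] as z -> -5
Step 3: (z + 5)^2 * f(z) = 15z - 19
Step 4: d/dz[15z - 19] = 15

15


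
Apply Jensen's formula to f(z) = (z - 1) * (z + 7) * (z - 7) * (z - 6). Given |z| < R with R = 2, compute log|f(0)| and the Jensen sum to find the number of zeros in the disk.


Jensen's formula: (1/2pi)*integral log|f(Re^it)|dt = log|f(0)| + sum_{|a_k|<R} log(R/|a_k|)
Step 1: f(0) = (-1) * 7 * (-7) * (-6) = -294
Step 2: log|f(0)| = log|1| + log|-7| + log|7| + log|6| = 5.6836
Step 3: Zeros inside |z| < 2: 1
Step 4: Jensen sum = log(2/1) = 0.6931
Step 5: n(R) = number of terms in the Jensen sum = count of zeros inside |z| < 2 = 1

1


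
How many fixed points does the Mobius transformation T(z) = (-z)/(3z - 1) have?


Step 1: Fixed points satisfy T(z) = z
Step 2: 3z^2 = 0
Step 3: Discriminant = 0^2 - 4*3*0 = 0
Step 4: Number of fixed points = 1

1


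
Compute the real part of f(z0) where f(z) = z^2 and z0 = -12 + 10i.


Step 1: z0 = -12 + 10i
Step 2: z0^2 = (-12)^2 - 10^2 - 240i
Step 3: real part = 144 - 100 = 44

44


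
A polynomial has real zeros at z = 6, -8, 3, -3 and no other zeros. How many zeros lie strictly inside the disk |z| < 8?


Step 1: Check each root:
  z = 6: |6| = 6 < 8
  z = -8: |-8| = 8 >= 8
  z = 3: |3| = 3 < 8
  z = -3: |-3| = 3 < 8
Step 2: Count = 3

3


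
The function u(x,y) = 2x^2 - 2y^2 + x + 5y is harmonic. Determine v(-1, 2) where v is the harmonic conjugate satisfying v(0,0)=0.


Step 1: v_x = -u_y = 4y - 5
Step 2: v_y = u_x = 4x + 1
Step 3: v = 4xy - 5x + y + C
Step 4: v(0,0) = 0 => C = 0
Step 5: v(-1, 2) = -1

-1


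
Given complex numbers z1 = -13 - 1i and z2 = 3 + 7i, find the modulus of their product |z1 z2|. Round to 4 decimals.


Step 1: |z1| = sqrt((-13)^2 + (-1)^2) = sqrt(170)
Step 2: |z2| = sqrt(3^2 + 7^2) = sqrt(58)
Step 3: |z1*z2| = |z1|*|z2| = sqrt(170) * sqrt(58) = sqrt(170 * 58) = sqrt(9860)
Step 4: = 99.2975

99.2975


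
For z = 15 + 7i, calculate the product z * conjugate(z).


Step 1: conj(z) = 15 - 7i
Step 2: z * conj(z) = 15^2 + 7^2
Step 3: = 225 + 49 = 274

274


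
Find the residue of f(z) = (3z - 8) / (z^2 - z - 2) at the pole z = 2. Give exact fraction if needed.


Step 1: Q(z) = z^2 - z - 2 = (z - 2)(z + 1)
Step 2: Q'(z) = 2z - 1
Step 3: Q'(2) = 3, P(2) = -2
Step 4: Res = P(2)/Q'(2) = -2/3 = -2/3

-2/3


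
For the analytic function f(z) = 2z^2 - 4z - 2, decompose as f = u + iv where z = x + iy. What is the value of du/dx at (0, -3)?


Step 1: f(z) = 2(x+iy)^2 - 4(x+iy) - 2
Step 2: u = 2(x^2 - y^2) - 4x - 2
Step 3: u_x = 4x - 4
Step 4: At (0, -3): u_x = 0 - 4 = -4

-4


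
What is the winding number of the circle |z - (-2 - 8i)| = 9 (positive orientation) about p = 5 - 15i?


Step 1: Center c = (-2, -8), radius = 9
Step 2: |p - c|^2 = 7^2 + (-7)^2 = 98
Step 3: r^2 = 81
Step 4: |p-c| > r so winding number = 0

0


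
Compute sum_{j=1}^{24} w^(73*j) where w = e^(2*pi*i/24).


Step 1: The sum sum_{j=1}^{n} w^(k*j) equals n if n | k, else 0.
Step 2: Here n = 24, k = 73
Step 3: Does n divide k? 24 | 73 -> False
Step 4: Sum = 0

0


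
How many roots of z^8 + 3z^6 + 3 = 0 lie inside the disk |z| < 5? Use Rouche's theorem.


Step 1: On |z| = 5 the three terms have sizes |z^8| = 5^8 = 390625, |3z^6| = 3*5^6 = 46875, |3| = 3
Step 2: The dominant term is g(z) = z^8; let h(z) = 3z^6 + 3 so f = g + h
Step 3: On |z| = 5: |g| = 390625 and |h| <= 46875 + 3 = 46878
Step 4: Since 390625 > 46878, |h| < |g| on |z| = 5, so by Rouche f has the same number of zeros as g inside |z| < 5
Step 5: g(z) = z^8 has 8 zeros (all at the origin) inside |z| < 5. Answer = 8

8


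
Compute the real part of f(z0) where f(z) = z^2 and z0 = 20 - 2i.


Step 1: z0 = 20 - 2i
Step 2: z0^2 = 20^2 - (-2)^2 - 80i
Step 3: real part = 400 - 4 = 396

396


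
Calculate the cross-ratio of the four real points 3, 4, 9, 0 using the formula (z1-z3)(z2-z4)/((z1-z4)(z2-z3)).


Step 1: (z1-z3)(z2-z4) = (-6) * 4 = -24
Step 2: (z1-z4)(z2-z3) = 3 * (-5) = -15
Step 3: Cross-ratio = 24/15 = 8/5

8/5


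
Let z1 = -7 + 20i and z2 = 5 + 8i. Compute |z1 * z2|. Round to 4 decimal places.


Step 1: |z1| = sqrt((-7)^2 + 20^2) = sqrt(449)
Step 2: |z2| = sqrt(5^2 + 8^2) = sqrt(89)
Step 3: |z1*z2| = |z1|*|z2| = sqrt(449) * sqrt(89) = sqrt(449 * 89) = sqrt(39961)
Step 4: = 199.9025

199.9025


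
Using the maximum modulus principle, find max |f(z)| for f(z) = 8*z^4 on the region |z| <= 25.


Step 1: On |z| = 25, |f(z)| = 8 * |z|^4 = 8 * 25^4
Step 2: By maximum modulus principle, maximum is on boundary.
Step 3: Maximum = 8 * 390625 = 3125000

3125000


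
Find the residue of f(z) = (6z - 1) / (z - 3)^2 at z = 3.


Step 1: Pole of order 2 at z = 3
Step 2: Res = lim d/dz [(z - 3)^2 * f(z)] as z -> 3
Step 3: (z - 3)^2 * f(z) = 6z - 1
Step 4: d/dz[6z - 1] = 6

6


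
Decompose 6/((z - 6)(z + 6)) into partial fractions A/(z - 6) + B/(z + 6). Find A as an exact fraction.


Step 1: Multiply both sides by (z - 6) and set z = 6
Step 2: A = 6 / (6 + 6)
Step 3: A = 6 / 12
Step 4: A = 1/2

1/2


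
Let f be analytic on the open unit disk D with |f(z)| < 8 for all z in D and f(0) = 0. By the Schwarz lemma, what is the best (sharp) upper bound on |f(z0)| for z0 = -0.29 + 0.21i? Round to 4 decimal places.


Step 1: g = f/8 maps D -> D with g(0) = 0, so by the Schwarz lemma |g(z)| <= |z|, i.e. |f(z)| <= 8|z|; this is sharp (f(z) = 8z).
Step 2: |z0|^2 = (-0.29)^2 + 0.21^2 = 0.1282
Step 3: |z0| = sqrt(0.1282) = 0.35805
Step 4: Best bound = 8 * |z0| = 8 * 0.35805 = 2.8644

2.8644


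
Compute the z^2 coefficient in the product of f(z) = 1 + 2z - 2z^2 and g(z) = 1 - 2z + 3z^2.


Step 1: z^2 term in f*g comes from: (1)*(3z^2) + (2z)*(-2z) + (-2z^2)*(1)
Step 2: = 3 - 4 - 2
Step 3: = -3

-3


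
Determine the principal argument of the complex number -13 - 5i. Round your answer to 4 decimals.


Step 1: z = -13 - 5i
Step 2: arg(z) = atan2(-5, -13)
Step 3: arg(z) = -2.7744

-2.7744


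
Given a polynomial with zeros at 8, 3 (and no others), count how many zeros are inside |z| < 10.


Step 1: Check each root:
  z = 8: |8| = 8 < 10
  z = 3: |3| = 3 < 10
Step 2: Count = 2

2


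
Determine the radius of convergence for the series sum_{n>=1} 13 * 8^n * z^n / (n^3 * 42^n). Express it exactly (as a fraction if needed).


Step 1: General term a_n = 13 * 8^n / (n^3 * 42^n)
Step 2: By the root test, |a_n|^(1/n) = 13^(1/n) * 8 / (n^(3/n) * 42) -> 8/42 as n -> infinity (since 13^(1/n) -> 1 and n^(3/n) -> 1)
Step 3: R = 1/lim|a_n|^(1/n) = 42/8 = 21/4

21/4


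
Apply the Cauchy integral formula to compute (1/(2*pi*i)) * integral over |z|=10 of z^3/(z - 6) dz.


Step 1: f(z) = z^3, a = 6 is inside |z| = 10
Step 2: By Cauchy integral formula: (1/(2pi*i)) * integral = f(a)
Step 3: f(6) = 6^3 = 216

216


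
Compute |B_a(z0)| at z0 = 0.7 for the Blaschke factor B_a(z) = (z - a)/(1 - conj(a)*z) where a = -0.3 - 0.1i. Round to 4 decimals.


Step 1: Numerator z0 - a = 0.7 - (-0.3 - 0.1i) = 1 + 0.1i
Step 2: Denominator 1 - conj(a)*z0 = 1 - (-0.3 + 0.1i)*0.7 = 1.21 - 0.07i
Step 3: |z0 - a|^2 = 1^2 + 0.1^2 = 1.01; |1 - conj(a)*z0|^2 = 1.21^2 + (-0.07)^2 = 1.469
Step 4: |B_a(0.7)| = sqrt(1.01 / 1.469) = sqrt(0.687543)
Step 5: = 0.8292

0.8292


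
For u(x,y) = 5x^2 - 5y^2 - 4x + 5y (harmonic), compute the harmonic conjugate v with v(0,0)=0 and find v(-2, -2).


Step 1: v_x = -u_y = 10y - 5
Step 2: v_y = u_x = 10x - 4
Step 3: v = 10xy - 5x - 4y + C
Step 4: v(0,0) = 0 => C = 0
Step 5: v(-2, -2) = 58

58


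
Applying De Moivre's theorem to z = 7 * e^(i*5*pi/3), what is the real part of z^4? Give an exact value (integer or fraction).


Step 1: By De Moivre's theorem, z^4 = 7^4 * e^(i*4*5*pi/3) = 2401 * (cos(20*pi/3) + i*sin(20*pi/3))
Step 2: |z|^4 = 7^4 = 2401
Step 3: Reduce the angle mod 2*pi: 20*pi/3 - 6*pi = 2*pi/3
Step 4: cos(2*pi/3) = -1/2
Step 5: Re(z^4) = 2401 * (-1/2) = -2401/2

-2401/2


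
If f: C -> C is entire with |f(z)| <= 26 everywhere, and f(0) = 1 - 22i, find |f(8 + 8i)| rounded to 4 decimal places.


Step 1: By Liouville's theorem, a bounded entire function is constant.
Step 2: f(z) = f(0) = 1 - 22i for all z.
Step 3: |f(w)| = |1 - 22i| = sqrt(1 + 484)
Step 4: = 22.0227

22.0227


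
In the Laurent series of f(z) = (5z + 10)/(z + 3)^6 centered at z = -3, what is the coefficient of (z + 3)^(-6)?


Step 1: Write the numerator in powers of (z + 3): 5z + 10 = 5(z + 3) + (5*(-3) + 10) = 5(z + 3) - 5
Step 2: Divide by (z + 3)^6: f(z) = -5(z + 3)^(-6) + 5(z + 3)^(-5)
Step 3: This finite sum is the Laurent series of f about z = -3.
Step 4: Coefficient of (z + 3)^(-6) = 5*(-3) + 10 = -5

-5


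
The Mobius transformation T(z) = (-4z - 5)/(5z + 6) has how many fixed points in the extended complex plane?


Step 1: Fixed points satisfy T(z) = z
Step 2: 5z^2 + 10z + 5 = 0
Step 3: Discriminant = 10^2 - 4*5*5 = 0
Step 4: Number of fixed points = 1

1


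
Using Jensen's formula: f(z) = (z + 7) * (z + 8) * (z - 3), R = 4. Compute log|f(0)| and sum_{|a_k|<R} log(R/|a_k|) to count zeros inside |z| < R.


Jensen's formula: (1/2pi)*integral log|f(Re^it)|dt = log|f(0)| + sum_{|a_k|<R} log(R/|a_k|)
Step 1: f(0) = 7 * 8 * (-3) = -168
Step 2: log|f(0)| = log|-7| + log|-8| + log|3| = 5.124
Step 3: Zeros inside |z| < 4: 3
Step 4: Jensen sum = log(4/3) = 0.2877
Step 5: n(R) = number of terms in the Jensen sum = count of zeros inside |z| < 4 = 1

1
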